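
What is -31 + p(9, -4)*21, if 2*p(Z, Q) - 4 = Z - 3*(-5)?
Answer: 263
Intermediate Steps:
p(Z, Q) = 19/2 + Z/2 (p(Z, Q) = 2 + (Z - 3*(-5))/2 = 2 + (Z + 15)/2 = 2 + (15 + Z)/2 = 2 + (15/2 + Z/2) = 19/2 + Z/2)
-31 + p(9, -4)*21 = -31 + (19/2 + (½)*9)*21 = -31 + (19/2 + 9/2)*21 = -31 + 14*21 = -31 + 294 = 263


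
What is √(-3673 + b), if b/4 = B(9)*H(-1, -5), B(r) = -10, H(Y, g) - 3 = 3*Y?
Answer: I*√3673 ≈ 60.605*I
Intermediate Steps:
H(Y, g) = 3 + 3*Y
b = 0 (b = 4*(-10*(3 + 3*(-1))) = 4*(-10*(3 - 3)) = 4*(-10*0) = 4*0 = 0)
√(-3673 + b) = √(-3673 + 0) = √(-3673) = I*√3673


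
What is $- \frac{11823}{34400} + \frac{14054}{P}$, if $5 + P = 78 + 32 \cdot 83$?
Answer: $\frac{451192633}{93877600} \approx 4.8062$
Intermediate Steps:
$P = 2729$ ($P = -5 + \left(78 + 32 \cdot 83\right) = -5 + \left(78 + 2656\right) = -5 + 2734 = 2729$)
$- \frac{11823}{34400} + \frac{14054}{P} = - \frac{11823}{34400} + \frac{14054}{2729} = \frac{451192633}{93877600}$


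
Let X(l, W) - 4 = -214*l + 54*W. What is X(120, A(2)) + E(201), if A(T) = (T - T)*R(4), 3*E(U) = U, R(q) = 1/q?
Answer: -25609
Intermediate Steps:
E(U) = U/3
A(T) = 0 (A(T) = (T - T)/4 = 0*(1/4) = 0)
X(l, W) = 4 - 214*l + 54*W (X(l, W) = 4 + (-214*l + 54*W) = 4 - 214*l + 54*W)
X(120, A(2)) + E(201) = (4 - 214*120 + 54*0) + (1/3)*201 = (4 - 25680 + 0) + 67 = -25676 + 67 = -25609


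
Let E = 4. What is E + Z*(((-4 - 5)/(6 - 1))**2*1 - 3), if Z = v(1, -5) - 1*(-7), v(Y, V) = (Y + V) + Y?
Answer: 124/25 ≈ 4.9600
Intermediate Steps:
v(Y, V) = V + 2*Y (v(Y, V) = (V + Y) + Y = V + 2*Y)
Z = 4 (Z = (-5 + 2*1) - 1*(-7) = (-5 + 2) + 7 = -3 + 7 = 4)
E + Z*(((-4 - 5)/(6 - 1))**2*1 - 3) = 4 + 4*(((-4 - 5)/(6 - 1))**2*1 - 3) = 4 + 4*((-9/5)**2*1 - 3) = 4 + 4*((81/25)*1 - 3) = 4 + 4*(81/25 - 3) = 4 + 4*(6/25) = 4 + 24/25 = 124/25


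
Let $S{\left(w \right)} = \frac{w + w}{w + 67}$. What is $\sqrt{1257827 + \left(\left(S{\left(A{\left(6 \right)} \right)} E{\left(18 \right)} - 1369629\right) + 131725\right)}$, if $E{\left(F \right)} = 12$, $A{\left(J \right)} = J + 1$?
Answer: $\frac{3 \sqrt{3030855}}{37} \approx 141.16$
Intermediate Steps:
$A{\left(J \right)} = 1 + J$
$S{\left(w \right)} = \frac{2 w}{67 + w}$
$\sqrt{1257827 + \left(\left(S{\left(A{\left(6 \right)} \right)} E{\left(18 \right)} - 1369629\right) + 131725\right)} = \sqrt{1257827 + \left(\left(\frac{2 \left(1 + 6\right)}{67 + \left(1 + 6\right)} 12 - 1369629\right) + 131725\right)} = \sqrt{1257827 + \left(\left(2 \cdot 7 \frac{1}{67 + 7} \cdot 12 - 1369629\right) + 131725\right)} = \sqrt{1257827 + \left(\left(2 \cdot 7 \cdot \frac{1}{74} \cdot 12 - 1369629\right) + 131725\right)} = \sqrt{1257827 + \left(\left(\frac{7}{37} \cdot 12 - 1369629\right) + 131725\right)} = \sqrt{1257827 + \left(\left(\frac{84}{37} - 1369629\right) + 131725\right)} = \sqrt{1257827 + \left(- \frac{50676189}{37} + 131725\right)} = \sqrt{1257827 - \frac{45802364}{37}} = \sqrt{\frac{737235}{37}} = \frac{3 \sqrt{3030855}}{37}$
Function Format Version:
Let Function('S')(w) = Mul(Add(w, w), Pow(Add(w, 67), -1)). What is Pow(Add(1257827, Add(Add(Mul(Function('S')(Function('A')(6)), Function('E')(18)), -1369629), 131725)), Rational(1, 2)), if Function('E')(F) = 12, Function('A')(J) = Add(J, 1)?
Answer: Mul(Rational(3, 37), Pow(3030855, Rational(1, 2))) ≈ 141.16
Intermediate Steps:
Function('A')(J) = Add(1, J)
Function('S')(w) = Mul(2, w, Pow(Add(67, w), -1)) (Function('S')(w) = Mul(Mul(2, w), Pow(Add(67, w), -1)) = Mul(2, w, Pow(Add(67, w), -1)))
Pow(Add(1257827, Add(Add(Mul(Function('S')(Function('A')(6)), Function('E')(18)), -1369629), 131725)), Rational(1, 2)) = Pow(Add(1257827, Add(Add(Mul(Mul(2, Add(1, 6), Pow(Add(67, Add(1, 6)), -1)), 12), -1369629), 131725)), Rational(1, 2)) = Pow(Add(1257827, Add(Add(Mul(Mul(2, 7, Pow(Add(67, 7), -1)), 12), -1369629), 131725)), Rational(1, 2)) = Pow(Add(1257827, Add(Add(Mul(Mul(2, 7, Pow(74, -1)), 12), -1369629), 131725)), Rational(1, 2)) = Pow(Add(1257827, Add(Add(Mul(Mul(2, 7, Rational(1, 74)), 12), -1369629), 131725)), Rational(1, 2)) = Pow(Add(1257827, Add(Add(Mul(Rational(7, 37), 12), -1369629), 131725)), Rational(1, 2)) = Pow(Add(1257827, Add(Add(Rational(84, 37), -1369629), 131725)), Rational(1, 2)) = Pow(Add(1257827, Add(Rational(-50676189, 37), 131725)), Rational(1, 2)) = Pow(Add(1257827, Rational(-45802364, 37)), Rational(1, 2)) = Pow(Rational(737235, 37), Rational(1, 2)) = Mul(Rational(3, 37), Pow(3030855, Rational(1, 2)))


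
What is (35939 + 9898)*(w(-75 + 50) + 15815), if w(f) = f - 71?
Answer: 720511803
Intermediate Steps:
w(f) = -71 + f
(35939 + 9898)*(w(-75 + 50) + 15815) = (35939 + 9898)*((-71 + (-75 + 50)) + 15815) = 45837*((-71 - 25) + 15815) = 45837*(-96 + 15815) = 45837*15719 = 720511803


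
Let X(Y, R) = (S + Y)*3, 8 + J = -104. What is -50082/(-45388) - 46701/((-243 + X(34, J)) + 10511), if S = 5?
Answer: -799781709/235677190 ≈ -3.3935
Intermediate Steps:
J = -112 (J = -8 - 104 = -112)
X(Y, R) = 15 + 3*Y (X(Y, R) = (5 + Y)*3 = 15 + 3*Y)
-50082/(-45388) - 46701/((-243 + X(34, J)) + 10511) = -50082/(-45388) - 46701/((-243 + (15 + 3*34)) + 10511) = -50082*(-1/45388) - 46701/((-243 + (15 + 102)) + 10511) = 25041/22694 - 46701/((-243 + 117) + 10511) = 25041/22694 - 46701/(-126 + 10511) = 25041/22694 - 46701/10385 = -799781709/235677190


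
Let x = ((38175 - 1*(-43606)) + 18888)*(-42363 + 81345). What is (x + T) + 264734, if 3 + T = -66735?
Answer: 3924476954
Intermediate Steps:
T = -66738 (T = -3 - 66735 = -66738)
x = 3924278958 (x = ((38175 + 43606) + 18888)*38982 = (81781 + 18888)*38982 = 100669*38982 = 3924278958)
(x + T) + 264734 = (3924278958 - 66738) + 264734 = 3924212220 + 264734 = 3924476954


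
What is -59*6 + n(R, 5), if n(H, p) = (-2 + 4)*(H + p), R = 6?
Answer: -332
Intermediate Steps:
n(H, p) = 2*H + 2*p (n(H, p) = 2*(H + p) = 2*H + 2*p)
-59*6 + n(R, 5) = -59*6 + (2*6 + 2*5) = -354 + (12 + 10) = -354 + 22 = -332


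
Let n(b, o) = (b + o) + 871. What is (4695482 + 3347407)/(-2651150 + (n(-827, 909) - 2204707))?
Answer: -8042889/4854904 ≈ -1.6567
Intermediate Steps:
n(b, o) = 871 + b + o
(4695482 + 3347407)/(-2651150 + (n(-827, 909) - 2204707)) = (4695482 + 3347407)/(-2651150 + ((871 - 827 + 909) - 2204707)) = 8042889/(-2651150 + (953 - 2204707)) = 8042889/(-2651150 - 2203754) = 8042889/(-4854904) = 8042889*(-1/4854904) = -8042889/4854904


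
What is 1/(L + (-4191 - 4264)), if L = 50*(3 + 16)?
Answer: -1/7505 ≈ -0.00013324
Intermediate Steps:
L = 950 (L = 50*19 = 950)
1/(L + (-4191 - 4264)) = 1/(950 + (-4191 - 4264)) = 1/(950 - 8455) = 1/(-7505) = -1/7505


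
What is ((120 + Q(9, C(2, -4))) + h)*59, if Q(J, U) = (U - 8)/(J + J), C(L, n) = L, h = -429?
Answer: -54752/3 ≈ -18251.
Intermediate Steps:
Q(J, U) = (-8 + U)/(2*J) (Q(J, U) = (-8 + U)/((2*J)) = (-8 + U)*(1/(2*J)) = (-8 + U)/(2*J))
((120 + Q(9, C(2, -4))) + h)*59 = ((120 + (½)*(-8 + 2)/9) - 429)*59 = ((120 + (½)*(⅑)*(-6)) - 429)*59 = ((120 - ⅓) - 429)*59 = (359/3 - 429)*59 = -928/3*59 = -54752/3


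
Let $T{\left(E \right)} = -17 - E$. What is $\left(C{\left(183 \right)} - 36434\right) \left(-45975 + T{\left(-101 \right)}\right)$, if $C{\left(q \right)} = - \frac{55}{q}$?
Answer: $\frac{101992395669}{61} \approx 1.672 \cdot 10^{9}$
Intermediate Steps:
$\left(C{\left(183 \right)} - 36434\right) \left(-45975 + T{\left(-101 \right)}\right) = \left(- \frac{55}{183} - 36434\right) \left(-45975 - -84\right) = \left(\left(-55\right) \frac{1}{183} - 36434\right) \left(-45975 + \left(-17 + 101\right)\right) = \left(- \frac{55}{183} - 36434\right) \left(-45975 + 84\right) = \left(- \frac{6667477}{183}\right) \left(-45891\right) = \frac{101992395669}{61}$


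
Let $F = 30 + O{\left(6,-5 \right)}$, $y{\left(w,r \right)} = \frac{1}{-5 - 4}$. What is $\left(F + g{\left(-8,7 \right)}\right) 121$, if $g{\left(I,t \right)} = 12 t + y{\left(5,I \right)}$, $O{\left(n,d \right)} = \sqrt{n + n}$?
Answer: $\frac{124025}{9} + 242 \sqrt{3} \approx 14200.0$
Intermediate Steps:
$y{\left(w,r \right)} = - \frac{1}{9}$ ($y{\left(w,r \right)} = \frac{1}{-9} = - \frac{1}{9}$)
$O{\left(n,d \right)} = \sqrt{2} \sqrt{n}$ ($O{\left(n,d \right)} = \sqrt{2 n} = \sqrt{2} \sqrt{n}$)
$F = 30 + 2 \sqrt{3}$ ($F = 30 + \sqrt{2} \sqrt{6} = 30 + 2 \sqrt{3} \approx 33.464$)
$g{\left(I,t \right)} = - \frac{1}{9} + 12 t$ ($g{\left(I,t \right)} = 12 t - \frac{1}{9} = - \frac{1}{9} + 12 t$)
$\left(F + g{\left(-8,7 \right)}\right) 121 = \left(\left(30 + 2 \sqrt{3}\right) + \left(- \frac{1}{9} + 12 \cdot 7\right)\right) 121 = \left(\left(30 + 2 \sqrt{3}\right) + \left(- \frac{1}{9} + 84\right)\right) 121 = \left(\left(30 + 2 \sqrt{3}\right) + \frac{755}{9}\right) 121 = \left(\frac{1025}{9} + 2 \sqrt{3}\right) 121 = \frac{124025}{9} + 242 \sqrt{3}$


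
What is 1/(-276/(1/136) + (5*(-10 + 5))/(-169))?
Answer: -169/6343559 ≈ -2.6641e-5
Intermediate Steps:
1/(-276/(1/136) + (5*(-10 + 5))/(-169)) = 1/(-276/1/136 + (5*(-5))*(-1/169)) = 1/(-276*136 - 25*(-1/169)) = 1/(-37536 + 25/169) = 1/(-6343559/169) = -169/6343559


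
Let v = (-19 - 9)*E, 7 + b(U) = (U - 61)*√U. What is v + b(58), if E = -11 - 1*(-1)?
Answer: 273 - 3*√58 ≈ 250.15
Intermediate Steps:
b(U) = -7 + √U*(-61 + U) (b(U) = -7 + (U - 61)*√U = -7 + (-61 + U)*√U = -7 + √U*(-61 + U))
E = -10 (E = -11 + 1 = -10)
v = 280 (v = (-19 - 9)*(-10) = -28*(-10) = 280)
v + b(58) = 280 + (-7 + 58^(3/2) - 61*√58) = 280 + (-7 + 58*√58 - 61*√58) = 280 + (-7 - 3*√58) = 273 - 3*√58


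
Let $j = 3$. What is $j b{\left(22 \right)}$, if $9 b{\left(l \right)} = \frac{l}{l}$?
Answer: $\frac{1}{3} \approx 0.33333$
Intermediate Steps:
$b{\left(l \right)} = \frac{1}{9}$ ($b{\left(l \right)} = \frac{l \frac{1}{l}}{9} = \frac{1}{9} \cdot 1 = \frac{1}{9}$)
$j b{\left(22 \right)} = 3 \cdot \frac{1}{9} = \frac{1}{3}$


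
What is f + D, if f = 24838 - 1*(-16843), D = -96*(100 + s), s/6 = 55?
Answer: 401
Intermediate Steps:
s = 330 (s = 6*55 = 330)
D = -41280 (D = -96*(100 + 330) = -96*430 = -41280)
f = 41681 (f = 24838 + 16843 = 41681)
f + D = 41681 - 41280 = 401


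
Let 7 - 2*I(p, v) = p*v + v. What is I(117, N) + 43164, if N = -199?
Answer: 109817/2 ≈ 54909.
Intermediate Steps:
I(p, v) = 7/2 - v/2 - p*v/2 (I(p, v) = 7/2 - (p*v + v)/2 = 7/2 - (v + p*v)/2 = 7/2 + (-v/2 - p*v/2) = 7/2 - v/2 - p*v/2)
I(117, N) + 43164 = (7/2 - ½*(-199) - ½*117*(-199)) + 43164 = (7/2 + 199/2 + 23283/2) + 43164 = 23489/2 + 43164 = 109817/2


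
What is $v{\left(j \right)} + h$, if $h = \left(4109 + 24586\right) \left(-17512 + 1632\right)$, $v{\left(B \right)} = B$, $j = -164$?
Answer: $-455676764$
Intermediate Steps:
$h = -455676600$ ($h = 28695 \left(-15880\right) = -455676600$)
$v{\left(j \right)} + h = -164 - 455676600 = -455676764$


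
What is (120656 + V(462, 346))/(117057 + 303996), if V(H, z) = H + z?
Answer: 40488/140351 ≈ 0.28848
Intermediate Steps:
(120656 + V(462, 346))/(117057 + 303996) = (120656 + (462 + 346))/(117057 + 303996) = (120656 + 808)/421053 = 121464*(1/421053) = 40488/140351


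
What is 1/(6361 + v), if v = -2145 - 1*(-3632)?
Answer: 1/7848 ≈ 0.00012742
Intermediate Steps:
v = 1487 (v = -2145 + 3632 = 1487)
1/(6361 + v) = 1/(6361 + 1487) = 1/7848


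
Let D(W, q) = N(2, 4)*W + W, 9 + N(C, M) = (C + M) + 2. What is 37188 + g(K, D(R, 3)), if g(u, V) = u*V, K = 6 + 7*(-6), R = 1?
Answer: 37188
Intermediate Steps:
N(C, M) = -7 + C + M (N(C, M) = -9 + ((C + M) + 2) = -9 + (2 + C + M) = -7 + C + M)
K = -36 (K = 6 - 42 = -36)
D(W, q) = 0 (D(W, q) = (-7 + 2 + 4)*W + W = -W + W = 0)
g(u, V) = V*u
37188 + g(K, D(R, 3)) = 37188 + 0*(-36) = 37188 + 0 = 37188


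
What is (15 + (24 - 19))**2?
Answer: 400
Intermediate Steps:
(15 + (24 - 19))**2 = (15 + 5)**2 = 20**2 = 400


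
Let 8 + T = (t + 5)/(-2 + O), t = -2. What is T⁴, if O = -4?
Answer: 83521/16 ≈ 5220.1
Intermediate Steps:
T = -17/2 (T = -8 + (-2 + 5)/(-2 - 4) = -8 + 3/(-6) = -8 + 3*(-⅙) = -8 - ½ = -17/2 ≈ -8.5000)
T⁴ = (-17/2)⁴ = 83521/16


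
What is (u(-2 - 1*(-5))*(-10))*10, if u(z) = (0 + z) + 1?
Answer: -400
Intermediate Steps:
u(z) = 1 + z (u(z) = z + 1 = 1 + z)
(u(-2 - 1*(-5))*(-10))*10 = ((1 + (-2 - 1*(-5)))*(-10))*10 = ((1 + (-2 + 5))*(-10))*10 = ((1 + 3)*(-10))*10 = (4*(-10))*10 = -40*10 = -400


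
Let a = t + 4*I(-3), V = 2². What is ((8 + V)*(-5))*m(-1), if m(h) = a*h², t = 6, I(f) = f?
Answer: 360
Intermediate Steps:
V = 4
a = -6 (a = 6 + 4*(-3) = 6 - 12 = -6)
m(h) = -6*h²
((8 + V)*(-5))*m(-1) = ((8 + 4)*(-5))*(-6*(-1)²) = (12*(-5))*(-6*1) = -60*(-6) = 360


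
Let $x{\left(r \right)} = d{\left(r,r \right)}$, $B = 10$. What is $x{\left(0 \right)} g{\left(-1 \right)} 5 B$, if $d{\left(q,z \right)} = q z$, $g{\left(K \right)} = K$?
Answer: $0$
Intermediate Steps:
$x{\left(r \right)} = r^{2}$ ($x{\left(r \right)} = r r = r^{2}$)
$x{\left(0 \right)} g{\left(-1 \right)} 5 B = 0^{2} \left(-1\right) 5 \cdot 10 = 0 \left(-1\right) 50 = 0 \cdot 50 = 0$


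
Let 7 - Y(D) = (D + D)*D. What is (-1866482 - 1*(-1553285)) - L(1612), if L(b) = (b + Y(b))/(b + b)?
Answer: -1004551659/3224 ≈ -3.1159e+5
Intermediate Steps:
Y(D) = 7 - 2*D² (Y(D) = 7 - (D + D)*D = 7 - 2*D*D = 7 - 2*D²)
L(b) = (7 + b - 2*b²)/(2*b) (L(b) = (b + (7 - 2*b²))/(b + b) = (7 + b - 2*b²)/((2*b)) = (7 + b - 2*b²)*(1/(2*b)) = (7 + b - 2*b²)/(2*b))
(-1866482 - 1*(-1553285)) - L(1612) = (-1866482 - 1*(-1553285)) - (½ - 1*1612 + (7/2)/1612) = (-1866482 + 1553285) - (½ - 1612 + (7/2)*(1/1612)) = -313197 - (½ - 1612 + 7/3224) = -313197 - 1*(-5195469/3224) = -313197 + 5195469/3224 = -1004551659/3224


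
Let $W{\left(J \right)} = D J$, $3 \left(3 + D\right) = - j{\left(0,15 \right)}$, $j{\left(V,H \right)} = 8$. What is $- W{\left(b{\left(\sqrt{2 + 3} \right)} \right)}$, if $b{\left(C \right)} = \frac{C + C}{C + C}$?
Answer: $\frac{17}{3} \approx 5.6667$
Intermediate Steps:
$b{\left(C \right)} = 1$ ($b{\left(C \right)} = \frac{2 C}{2 C} = 2 C \frac{1}{2 C} = 1$)
$D = - \frac{17}{3}$ ($D = -3 + \frac{\left(-1\right) 8}{3} = -3 + \frac{1}{3} \left(-8\right) = -3 - \frac{8}{3} = - \frac{17}{3} \approx -5.6667$)
$W{\left(J \right)} = - \frac{17 J}{3}$
$- W{\left(b{\left(\sqrt{2 + 3} \right)} \right)} = - \frac{\left(-17\right) 1}{3} = \left(-1\right) \left(- \frac{17}{3}\right) = \frac{17}{3}$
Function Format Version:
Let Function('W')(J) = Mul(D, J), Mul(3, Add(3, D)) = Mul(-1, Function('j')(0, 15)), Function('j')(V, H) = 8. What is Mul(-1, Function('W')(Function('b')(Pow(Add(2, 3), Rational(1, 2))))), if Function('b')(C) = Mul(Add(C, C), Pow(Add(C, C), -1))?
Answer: Rational(17, 3) ≈ 5.6667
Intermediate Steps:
Function('b')(C) = 1 (Function('b')(C) = Mul(Mul(2, C), Pow(Mul(2, C), -1)) = Mul(Mul(2, C), Mul(Rational(1, 2), Pow(C, -1))) = 1)
D = Rational(-17, 3) (D = Add(-3, Mul(Rational(1, 3), Mul(-1, 8))) = Add(-3, Mul(Rational(1, 3), -8)) = Add(-3, Rational(-8, 3)) = Rational(-17, 3) ≈ -5.6667)
Function('W')(J) = Mul(Rational(-17, 3), J)
Mul(-1, Function('W')(Function('b')(Pow(Add(2, 3), Rational(1, 2))))) = Mul(-1, Mul(Rational(-17, 3), 1)) = Mul(-1, Rational(-17, 3)) = Rational(17, 3)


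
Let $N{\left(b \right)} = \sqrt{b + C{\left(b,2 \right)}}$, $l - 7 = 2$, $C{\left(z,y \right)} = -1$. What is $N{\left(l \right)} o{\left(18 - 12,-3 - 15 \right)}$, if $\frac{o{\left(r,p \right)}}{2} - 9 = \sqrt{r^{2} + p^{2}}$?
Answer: $36 \sqrt{2} + 48 \sqrt{5} \approx 158.24$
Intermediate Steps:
$l = 9$ ($l = 7 + 2 = 9$)
$N{\left(b \right)} = \sqrt{-1 + b}$ ($N{\left(b \right)} = \sqrt{b - 1} = \sqrt{-1 + b}$)
$o{\left(r,p \right)} = 18 + 2 \sqrt{p^{2} + r^{2}}$ ($o{\left(r,p \right)} = 18 + 2 \sqrt{r^{2} + p^{2}} = 18 + 2 \sqrt{p^{2} + r^{2}}$)
$N{\left(l \right)} o{\left(18 - 12,-3 - 15 \right)} = \sqrt{-1 + 9} \left(18 + 2 \sqrt{\left(-3 - 15\right)^{2} + \left(18 - 12\right)^{2}}\right) = \sqrt{8} \left(18 + 2 \sqrt{\left(-3 - 15\right)^{2} + 6^{2}}\right) = 2 \sqrt{2} \left(18 + 2 \sqrt{\left(-18\right)^{2} + 36}\right) = 2 \sqrt{2} \left(18 + 2 \sqrt{324 + 36}\right) = 2 \sqrt{2} \left(18 + 2 \sqrt{360}\right) = 2 \sqrt{2} \left(18 + 2 \cdot 6 \sqrt{10}\right) = 2 \sqrt{2} \left(18 + 12 \sqrt{10}\right)$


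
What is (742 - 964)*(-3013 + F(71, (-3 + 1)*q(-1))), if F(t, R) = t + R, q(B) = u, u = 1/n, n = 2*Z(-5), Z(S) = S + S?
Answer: 3265509/5 ≈ 6.5310e+5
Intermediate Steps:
Z(S) = 2*S
n = -20 (n = 2*(2*(-5)) = 2*(-10) = -20)
u = -1/20 (u = 1/(-20) = -1/20 ≈ -0.050000)
q(B) = -1/20
F(t, R) = R + t
(742 - 964)*(-3013 + F(71, (-3 + 1)*q(-1))) = (742 - 964)*(-3013 + ((-3 + 1)*(-1/20) + 71)) = -222*(-3013 + (-2*(-1/20) + 71)) = -222*(-3013 + (⅒ + 71)) = -222*(-3013 + 711/10) = -222*(-29419/10) = 3265509/5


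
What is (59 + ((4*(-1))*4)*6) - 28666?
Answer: -28703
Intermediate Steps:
(59 + ((4*(-1))*4)*6) - 28666 = (59 - 4*4*6) - 28666 = (59 - 16*6) - 28666 = (59 - 96) - 28666 = -37 - 28666 = -28703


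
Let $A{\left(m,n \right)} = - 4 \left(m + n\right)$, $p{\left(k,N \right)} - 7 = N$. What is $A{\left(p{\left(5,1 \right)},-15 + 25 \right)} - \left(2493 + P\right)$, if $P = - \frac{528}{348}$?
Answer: $- \frac{74341}{29} \approx -2563.5$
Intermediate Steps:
$p{\left(k,N \right)} = 7 + N$
$P = - \frac{44}{29}$ ($P = \left(-528\right) \frac{1}{348} = - \frac{44}{29} \approx -1.5172$)
$A{\left(m,n \right)} = - 4 m - 4 n$
$A{\left(p{\left(5,1 \right)},-15 + 25 \right)} - \left(2493 + P\right) = \left(- 4 \left(7 + 1\right) - 4 \left(-15 + 25\right)\right) - \frac{72253}{29} = \left(\left(-4\right) 8 - 40\right) + \left(-2493 + \frac{44}{29}\right) = \left(-32 - 40\right) - \frac{72253}{29} = -72 - \frac{72253}{29} = - \frac{74341}{29}$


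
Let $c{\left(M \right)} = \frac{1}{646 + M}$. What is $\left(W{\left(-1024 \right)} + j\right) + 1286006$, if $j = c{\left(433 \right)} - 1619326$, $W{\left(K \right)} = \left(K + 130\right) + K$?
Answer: $- \frac{361721801}{1079} \approx -3.3524 \cdot 10^{5}$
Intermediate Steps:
$W{\left(K \right)} = 130 + 2 K$ ($W{\left(K \right)} = \left(130 + K\right) + K = 130 + 2 K$)
$j = - \frac{1747252753}{1079}$ ($j = \frac{1}{646 + 433} - 1619326 = \frac{1}{1079} - 1619326 = - \frac{1747252753}{1079} \approx -1.6193 \cdot 10^{6}$)
$\left(W{\left(-1024 \right)} + j\right) + 1286006 = \left(\left(130 + 2 \left(-1024\right)\right) - \frac{1747252753}{1079}\right) + 1286006 = \left(\left(130 - 2048\right) - \frac{1747252753}{1079}\right) + 1286006 = \left(-1918 - \frac{1747252753}{1079}\right) + 1286006 = - \frac{1749322275}{1079} + 1286006 = - \frac{361721801}{1079}$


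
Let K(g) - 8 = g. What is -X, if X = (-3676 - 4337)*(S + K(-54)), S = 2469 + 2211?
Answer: 37132242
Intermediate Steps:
S = 4680
K(g) = 8 + g
X = -37132242 (X = (-3676 - 4337)*(4680 + (8 - 54)) = -8013*(4680 - 46) = -8013*4634 = -37132242)
-X = -1*(-37132242) = 37132242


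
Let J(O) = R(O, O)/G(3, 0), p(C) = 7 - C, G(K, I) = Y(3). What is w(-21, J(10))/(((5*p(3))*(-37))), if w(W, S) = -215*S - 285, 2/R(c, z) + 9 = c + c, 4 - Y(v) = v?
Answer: 713/1628 ≈ 0.43796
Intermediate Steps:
Y(v) = 4 - v
G(K, I) = 1 (G(K, I) = 4 - 1*3 = 4 - 3 = 1)
R(c, z) = 2/(-9 + 2*c) (R(c, z) = 2/(-9 + (c + c)) = 2/(-9 + 2*c))
J(O) = 2/(-9 + 2*O) (J(O) = (2/(-9 + 2*O))/1 = (2/(-9 + 2*O))*1 = 2/(-9 + 2*O))
w(W, S) = -285 - 215*S
w(-21, J(10))/(((5*p(3))*(-37))) = (-285 - 430/(-9 + 2*10))/(((5*(7 - 1*3))*(-37))) = (-285 - 430/(-9 + 20))/(((5*(7 - 3))*(-37))) = (-285 - 430/11)/(((5*4)*(-37))) = (-285 - 430/11)/((20*(-37))) = (-285 - 215*2/11)/(-740) = (-285 - 430/11)*(-1/740) = -3565/11*(-1/740) = 713/1628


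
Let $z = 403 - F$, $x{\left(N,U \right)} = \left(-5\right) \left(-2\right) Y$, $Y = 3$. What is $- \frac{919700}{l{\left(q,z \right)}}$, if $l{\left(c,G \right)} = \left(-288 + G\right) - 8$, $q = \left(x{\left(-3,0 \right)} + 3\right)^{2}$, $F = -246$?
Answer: $- \frac{919700}{353} \approx -2605.4$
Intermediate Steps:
$x{\left(N,U \right)} = 30$ ($x{\left(N,U \right)} = \left(-5\right) \left(-2\right) 3 = 10 \cdot 3 = 30$)
$q = 1089$ ($q = \left(30 + 3\right)^{2} = 33^{2} = 1089$)
$z = 649$ ($z = 403 - -246 = 403 + 246 = 649$)
$l{\left(c,G \right)} = -296 + G$
$- \frac{919700}{l{\left(q,z \right)}} = - \frac{919700}{-296 + 649} = - \frac{919700}{353}$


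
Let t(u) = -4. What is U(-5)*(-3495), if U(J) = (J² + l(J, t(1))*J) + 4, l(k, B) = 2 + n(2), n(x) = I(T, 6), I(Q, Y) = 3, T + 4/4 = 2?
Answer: -13980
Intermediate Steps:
T = 1 (T = -1 + 2 = 1)
n(x) = 3
l(k, B) = 5 (l(k, B) = 2 + 3 = 5)
U(J) = 4 + J² + 5*J (U(J) = (J² + 5*J) + 4 = 4 + J² + 5*J)
U(-5)*(-3495) = (4 + (-5)² + 5*(-5))*(-3495) = (4 + 25 - 25)*(-3495) = 4*(-3495) = -13980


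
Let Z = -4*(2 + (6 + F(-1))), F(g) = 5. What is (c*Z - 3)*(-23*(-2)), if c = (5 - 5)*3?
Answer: -138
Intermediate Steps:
c = 0 (c = 0*3 = 0)
Z = -52 (Z = -4*(2 + (6 + 5)) = -4*(2 + 11) = -4*13 = -52)
(c*Z - 3)*(-23*(-2)) = (0*(-52) - 3)*(-23*(-2)) = (0 - 3)*46 = -3*46 = -138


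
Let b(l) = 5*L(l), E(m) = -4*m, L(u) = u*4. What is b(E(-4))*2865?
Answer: 916800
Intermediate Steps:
L(u) = 4*u
b(l) = 20*l (b(l) = 5*(4*l) = 20*l)
b(E(-4))*2865 = (20*(-4*(-4)))*2865 = (20*16)*2865 = 320*2865 = 916800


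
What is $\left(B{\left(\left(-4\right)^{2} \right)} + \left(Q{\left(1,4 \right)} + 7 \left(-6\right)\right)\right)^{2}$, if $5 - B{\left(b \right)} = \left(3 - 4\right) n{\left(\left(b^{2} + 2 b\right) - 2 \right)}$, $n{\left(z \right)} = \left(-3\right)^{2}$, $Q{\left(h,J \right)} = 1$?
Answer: $729$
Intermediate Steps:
$n{\left(z \right)} = 9$
$B{\left(b \right)} = 14$ ($B{\left(b \right)} = 5 - \left(3 - 4\right) 9 = 5 - \left(-1\right) 9 = 5 - -9 = 5 + 9 = 14$)
$\left(B{\left(\left(-4\right)^{2} \right)} + \left(Q{\left(1,4 \right)} + 7 \left(-6\right)\right)\right)^{2} = \left(14 + \left(1 + 7 \left(-6\right)\right)\right)^{2} = \left(14 + \left(1 - 42\right)\right)^{2} = \left(14 - 41\right)^{2} = \left(-27\right)^{2} = 729$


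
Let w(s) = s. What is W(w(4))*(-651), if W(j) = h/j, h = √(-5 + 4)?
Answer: -651*I/4 ≈ -162.75*I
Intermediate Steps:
h = I (h = √(-1) = I ≈ 1.0*I)
W(j) = I/j
W(w(4))*(-651) = (I/4)*(-651) = -651*I/4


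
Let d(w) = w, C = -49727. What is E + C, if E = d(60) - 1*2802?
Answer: -52469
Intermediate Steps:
E = -2742 (E = 60 - 1*2802 = 60 - 2802 = -2742)
E + C = -2742 - 49727 = -52469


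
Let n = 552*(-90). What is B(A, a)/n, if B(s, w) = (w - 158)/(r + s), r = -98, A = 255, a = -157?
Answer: 7/173328 ≈ 4.0386e-5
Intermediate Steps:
n = -49680
B(s, w) = (-158 + w)/(-98 + s) (B(s, w) = (w - 158)/(-98 + s) = (-158 + w)/(-98 + s))
B(A, a)/n = ((-158 - 157)/(-98 + 255))/(-49680) = (-315/157)*(-1/49680) = ((1/157)*(-315))*(-1/49680) = -315/157*(-1/49680) = 7/173328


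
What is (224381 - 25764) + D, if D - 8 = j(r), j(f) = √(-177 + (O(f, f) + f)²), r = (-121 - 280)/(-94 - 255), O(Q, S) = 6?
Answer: 198625 + 2*I*√3833438/349 ≈ 1.9863e+5 + 11.22*I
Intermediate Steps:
r = 401/349 (r = -401/(-349) = -401*(-1/349) = 401/349 ≈ 1.1490)
j(f) = √(-177 + (6 + f)²)
D = 8 + 2*I*√3833438/349 (D = 8 + √(-177 + (6 + 401/349)²) = 8 + √(-177 + (2495/349)²) = 8 + √(-177 + 6225025/121801) = 8 + √(-15333752/121801) = 8 + 2*I*√3833438/349 ≈ 8.0 + 11.22*I)
(224381 - 25764) + D = (224381 - 25764) + (8 + 2*I*√3833438/349) = 198617 + (8 + 2*I*√3833438/349) = 198625 + 2*I*√3833438/349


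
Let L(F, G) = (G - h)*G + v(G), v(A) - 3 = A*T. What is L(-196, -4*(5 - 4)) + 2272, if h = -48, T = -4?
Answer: 2115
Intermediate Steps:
v(A) = 3 - 4*A (v(A) = 3 + A*(-4) = 3 - 4*A)
L(F, G) = 3 - 4*G + G*(48 + G) (L(F, G) = (G - 1*(-48))*G + (3 - 4*G) = (G + 48)*G + (3 - 4*G) = (48 + G)*G + (3 - 4*G) = G*(48 + G) + (3 - 4*G) = 3 - 4*G + G*(48 + G))
L(-196, -4*(5 - 4)) + 2272 = (3 + (-4*(5 - 4))² + 44*(-4*(5 - 4))) + 2272 = (3 + (-4*1)² + 44*(-4*1)) + 2272 = (3 + (-4)² + 44*(-4)) + 2272 = (3 + 16 - 176) + 2272 = -157 + 2272 = 2115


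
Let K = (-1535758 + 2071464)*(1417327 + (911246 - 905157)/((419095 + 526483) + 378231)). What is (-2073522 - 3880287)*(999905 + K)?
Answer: -5984355322826814251445633/1323809 ≈ -4.5206e+18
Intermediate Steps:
K = 1005129227670830192/1323809 (K = 535706*(1417327 + 6089/(945578 + 378231)) = 535706*(1417327 + 6089/1323809) = 535706*(1876270244632/1323809) = 1005129227670830192/1323809 ≈ 7.5927e+11)
(-2073522 - 3880287)*(999905 + K) = (-2073522 - 3880287)*(999905 + 1005129227670830192/1323809) = -5953809*1005130551354068337/1323809 = -5984355322826814251445633/1323809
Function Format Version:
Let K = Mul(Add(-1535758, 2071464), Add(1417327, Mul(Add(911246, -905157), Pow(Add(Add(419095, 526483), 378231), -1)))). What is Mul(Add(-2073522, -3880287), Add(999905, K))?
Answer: Rational(-5984355322826814251445633, 1323809) ≈ -4.5206e+18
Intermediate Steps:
K = Rational(1005129227670830192, 1323809) (K = Mul(535706, Add(1417327, Mul(6089, Pow(Add(945578, 378231), -1)))) = Mul(535706, Add(1417327, Mul(6089, Pow(1323809, -1)))) = Mul(535706, Add(1417327, Mul(6089, Rational(1, 1323809)))) = Mul(535706, Add(1417327, Rational(6089, 1323809))) = Mul(535706, Rational(1876270244632, 1323809)) = Rational(1005129227670830192, 1323809) ≈ 7.5927e+11)
Mul(Add(-2073522, -3880287), Add(999905, K)) = Mul(Add(-2073522, -3880287), Add(999905, Rational(1005129227670830192, 1323809))) = Mul(-5953809, Rational(1005130551354068337, 1323809)) = Rational(-5984355322826814251445633, 1323809)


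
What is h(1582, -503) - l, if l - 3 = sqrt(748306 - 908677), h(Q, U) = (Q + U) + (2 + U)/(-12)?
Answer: 4471/4 - 3*I*sqrt(17819) ≈ 1117.8 - 400.46*I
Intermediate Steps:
h(Q, U) = -1/6 + Q + 11*U/12 (h(Q, U) = (Q + U) + (2 + U)*(-1/12) = (Q + U) + (-1/6 - U/12) = -1/6 + Q + 11*U/12)
l = 3 + 3*I*sqrt(17819) (l = 3 + sqrt(748306 - 908677) = 3 + sqrt(-160371) = 3 + 3*I*sqrt(17819) ≈ 3.0 + 400.46*I)
h(1582, -503) - l = (-1/6 + 1582 + (11/12)*(-503)) - (3 + 3*I*sqrt(17819)) = (-1/6 + 1582 - 5533/12) + (-3 - 3*I*sqrt(17819)) = 4483/4 + (-3 - 3*I*sqrt(17819)) = 4471/4 - 3*I*sqrt(17819)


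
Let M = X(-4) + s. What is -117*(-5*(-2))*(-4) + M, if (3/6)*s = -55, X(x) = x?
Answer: 4566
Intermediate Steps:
s = -110 (s = 2*(-55) = -110)
M = -114 (M = -4 - 110 = -114)
-117*(-5*(-2))*(-4) + M = -117*(-5*(-2))*(-4) - 114 = -1170*(-4) - 114 = -117*(-40) - 114 = 4680 - 114 = 4566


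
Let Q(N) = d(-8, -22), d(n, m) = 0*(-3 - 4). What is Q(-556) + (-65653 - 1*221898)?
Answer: -287551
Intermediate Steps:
d(n, m) = 0 (d(n, m) = 0*(-7) = 0)
Q(N) = 0
Q(-556) + (-65653 - 1*221898) = 0 + (-65653 - 1*221898) = 0 + (-65653 - 221898) = 0 - 287551 = -287551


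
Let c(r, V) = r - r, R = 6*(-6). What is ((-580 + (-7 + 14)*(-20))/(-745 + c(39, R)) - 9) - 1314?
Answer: -196983/149 ≈ -1322.0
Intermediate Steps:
R = -36
c(r, V) = 0
((-580 + (-7 + 14)*(-20))/(-745 + c(39, R)) - 9) - 1314 = ((-580 + (-7 + 14)*(-20))/(-745 + 0) - 9) - 1314 = ((-580 + 7*(-20))/(-745) - 9) - 1314 = ((-580 - 140)*(-1/745) - 9) - 1314 = (-720*(-1/745) - 9) - 1314 = (144/149 - 9) - 1314 = -1197/149 - 1314 = -196983/149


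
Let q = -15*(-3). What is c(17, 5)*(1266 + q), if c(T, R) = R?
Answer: 6555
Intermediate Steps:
q = 45
c(17, 5)*(1266 + q) = 5*(1266 + 45) = 5*1311 = 6555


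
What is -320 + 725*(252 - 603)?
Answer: -254795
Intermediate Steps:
-320 + 725*(252 - 603) = -320 + 725*(-351) = -320 - 254475 = -254795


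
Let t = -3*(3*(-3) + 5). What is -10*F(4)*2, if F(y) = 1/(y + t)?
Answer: -5/4 ≈ -1.2500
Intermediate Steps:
t = 12 (t = -3*(-9 + 5) = -3*(-4) = 12)
F(y) = 1/(12 + y) (F(y) = 1/(y + 12) = 1/(12 + y))
-10*F(4)*2 = -10/(12 + 4)*2 = -10/16*2 = -10*1/16*2 = -5/8*2 = -5/4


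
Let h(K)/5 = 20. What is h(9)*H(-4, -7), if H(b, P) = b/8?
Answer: -50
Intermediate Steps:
H(b, P) = b/8 (H(b, P) = b*(⅛) = b/8)
h(K) = 100 (h(K) = 5*20 = 100)
h(9)*H(-4, -7) = 100*((⅛)*(-4)) = 100*(-½) = -50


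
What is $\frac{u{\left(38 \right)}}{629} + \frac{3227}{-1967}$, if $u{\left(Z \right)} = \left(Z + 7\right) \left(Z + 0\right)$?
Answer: $\frac{190541}{176749} \approx 1.078$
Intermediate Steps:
$u{\left(Z \right)} = Z \left(7 + Z\right)$ ($u{\left(Z \right)} = \left(7 + Z\right) Z = Z \left(7 + Z\right)$)
$\frac{u{\left(38 \right)}}{629} + \frac{3227}{-1967} = \frac{38 \left(7 + 38\right)}{629} + \frac{3227}{-1967} = 38 \cdot 45 \cdot \frac{1}{629} + 3227 \left(- \frac{1}{1967}\right) = 1710 \cdot \frac{1}{629} - \frac{461}{281} = \frac{1710}{629} - \frac{461}{281} = \frac{190541}{176749}$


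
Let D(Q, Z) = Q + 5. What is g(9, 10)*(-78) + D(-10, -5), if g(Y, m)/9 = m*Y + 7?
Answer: -68099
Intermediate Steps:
D(Q, Z) = 5 + Q
g(Y, m) = 63 + 9*Y*m (g(Y, m) = 9*(m*Y + 7) = 9*(Y*m + 7) = 9*(7 + Y*m) = 63 + 9*Y*m)
g(9, 10)*(-78) + D(-10, -5) = (63 + 9*9*10)*(-78) + (5 - 10) = (63 + 810)*(-78) - 5 = 873*(-78) - 5 = -68094 - 5 = -68099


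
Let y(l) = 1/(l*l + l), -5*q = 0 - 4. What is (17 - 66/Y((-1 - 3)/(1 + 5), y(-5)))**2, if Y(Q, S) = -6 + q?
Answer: 148996/169 ≈ 881.63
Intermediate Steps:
q = 4/5 (q = -(0 - 4)/5 = -1/5*(-4) = 4/5 ≈ 0.80000)
y(l) = 1/(l + l**2) (y(l) = 1/(l**2 + l) = 1/(l + l**2))
Y(Q, S) = -26/5 (Y(Q, S) = -6 + 4/5 = -26/5)
(17 - 66/Y((-1 - 3)/(1 + 5), y(-5)))**2 = (17 - 66/(-26/5))**2 = (17 - 66*(-5/26))**2 = (17 + 165/13)**2 = (386/13)**2 = 148996/169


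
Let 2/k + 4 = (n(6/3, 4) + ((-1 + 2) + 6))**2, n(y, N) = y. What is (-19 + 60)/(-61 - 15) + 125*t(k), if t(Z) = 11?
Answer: 104459/76 ≈ 1374.5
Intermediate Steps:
k = 2/77 (k = 2/(-4 + (6/3 + ((-1 + 2) + 6))**2) = 2/(-4 + (6*(1/3) + (1 + 6))**2) = 2/(-4 + (2 + 7)**2) = 2/(-4 + 9**2) = 2/(-4 + 81) = 2/77 ≈ 0.025974)
(-19 + 60)/(-61 - 15) + 125*t(k) = (-19 + 60)/(-61 - 15) + 125*11 = 41/(-76) + 1375 = 41*(-1/76) + 1375 = -41/76 + 1375 = 104459/76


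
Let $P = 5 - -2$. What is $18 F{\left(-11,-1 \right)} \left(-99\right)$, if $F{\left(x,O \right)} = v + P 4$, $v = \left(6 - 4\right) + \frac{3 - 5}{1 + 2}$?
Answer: $-52272$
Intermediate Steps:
$v = \frac{4}{3}$ ($v = 2 - \frac{2}{3} = \frac{4}{3} \approx 1.3333$)
$P = 7$ ($P = 5 + 2 = 7$)
$F{\left(x,O \right)} = \frac{88}{3}$ ($F{\left(x,O \right)} = \frac{4}{3} + 7 \cdot 4 = \frac{4}{3} + 28 = \frac{88}{3}$)
$18 F{\left(-11,-1 \right)} \left(-99\right) = 18 \cdot \frac{88}{3} \left(-99\right) = 528 \left(-99\right) = -52272$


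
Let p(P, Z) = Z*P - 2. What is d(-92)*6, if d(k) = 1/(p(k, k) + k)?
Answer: 1/1395 ≈ 0.00071685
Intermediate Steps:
p(P, Z) = -2 + P*Z (p(P, Z) = P*Z - 2 = -2 + P*Z)
d(k) = 1/(-2 + k + k²) (d(k) = 1/((-2 + k*k) + k) = 1/((-2 + k²) + k) = 1/(-2 + k + k²))
d(-92)*6 = 6/(-2 - 92 + (-92)²) = 6/(-2 - 92 + 8464) = 6/8370 = (1/8370)*6 = 1/1395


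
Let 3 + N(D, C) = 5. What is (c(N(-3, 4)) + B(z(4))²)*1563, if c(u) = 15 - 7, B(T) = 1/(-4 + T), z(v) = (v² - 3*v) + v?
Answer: 201627/16 ≈ 12602.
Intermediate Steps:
N(D, C) = 2 (N(D, C) = -3 + 5 = 2)
z(v) = v² - 2*v
c(u) = 8
(c(N(-3, 4)) + B(z(4))²)*1563 = (8 + (1/(-4 + 4*(-2 + 4)))²)*1563 = (8 + (1/(-4 + 4*2))²)*1563 = (8 + (1/(-4 + 8))²)*1563 = (8 + (1/4)²)*1563 = (8 + (¼)²)*1563 = (8 + 1/16)*1563 = (129/16)*1563 = 201627/16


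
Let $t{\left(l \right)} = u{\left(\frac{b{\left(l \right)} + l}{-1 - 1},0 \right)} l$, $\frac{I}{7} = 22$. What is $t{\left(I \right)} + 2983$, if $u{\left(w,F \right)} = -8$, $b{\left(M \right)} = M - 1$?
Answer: $1751$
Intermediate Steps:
$I = 154$ ($I = 7 \cdot 22 = 154$)
$b{\left(M \right)} = -1 + M$
$t{\left(l \right)} = - 8 l$
$t{\left(I \right)} + 2983 = \left(-8\right) 154 + 2983 = -1232 + 2983 = 1751$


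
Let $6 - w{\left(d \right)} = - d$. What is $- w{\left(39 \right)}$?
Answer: $-45$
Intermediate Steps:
$w{\left(d \right)} = 6 + d$ ($w{\left(d \right)} = 6 - - d = 6 + d$)
$- w{\left(39 \right)} = - (6 + 39) = \left(-1\right) 45 = -45$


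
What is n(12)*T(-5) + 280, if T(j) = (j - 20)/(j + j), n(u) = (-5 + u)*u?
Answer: 490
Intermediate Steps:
n(u) = u*(-5 + u)
T(j) = (-20 + j)/(2*j) (T(j) = (-20 + j)/((2*j)) = (-20 + j)*(1/(2*j)) = (-20 + j)/(2*j))
n(12)*T(-5) + 280 = (12*(-5 + 12))*((½)*(-20 - 5)/(-5)) + 280 = (12*7)*((½)*(-⅕)*(-25)) + 280 = 84*(5/2) + 280 = 210 + 280 = 490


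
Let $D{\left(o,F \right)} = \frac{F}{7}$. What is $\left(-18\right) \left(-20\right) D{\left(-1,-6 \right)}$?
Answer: $- \frac{2160}{7} \approx -308.57$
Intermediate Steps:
$D{\left(o,F \right)} = \frac{F}{7}$ ($D{\left(o,F \right)} = F \frac{1}{7} = \frac{F}{7}$)
$\left(-18\right) \left(-20\right) D{\left(-1,-6 \right)} = \left(-18\right) \left(-20\right) \frac{1}{7} \left(-6\right) = 360 \left(- \frac{6}{7}\right) = - \frac{2160}{7}$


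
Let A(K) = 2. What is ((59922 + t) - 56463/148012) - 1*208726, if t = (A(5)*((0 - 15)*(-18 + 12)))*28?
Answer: -21278853631/148012 ≈ -1.4376e+5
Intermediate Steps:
t = 5040 (t = (2*((0 - 15)*(-18 + 12)))*28 = (2*(-15*(-6)))*28 = (2*90)*28 = 180*28 = 5040)
((59922 + t) - 56463/148012) - 1*208726 = ((59922 + 5040) - 56463/148012) - 1*208726 = (64962 - 56463*1/148012) - 208726 = (64962 - 56463/148012) - 208726 = 9615099081/148012 - 208726 = -21278853631/148012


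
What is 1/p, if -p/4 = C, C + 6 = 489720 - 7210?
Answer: -1/1930016 ≈ -5.1813e-7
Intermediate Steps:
C = 482504 (C = -6 + (489720 - 7210) = -6 + 482510 = 482504)
p = -1930016 (p = -4*482504 = -1930016)
1/p = 1/(-1930016) = -1/1930016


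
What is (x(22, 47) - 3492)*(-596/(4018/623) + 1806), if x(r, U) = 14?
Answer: -1710480400/287 ≈ -5.9599e+6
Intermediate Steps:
(x(22, 47) - 3492)*(-596/(4018/623) + 1806) = (14 - 3492)*(-596/(4018/623) + 1806) = -3478*(-596/(4018*(1/623)) + 1806) = -3478*(-596/574/89 + 1806) = -3478*(-596*89/574 + 1806) = -3478*(-26522/287 + 1806) = -3478*491800/287 = -1710480400/287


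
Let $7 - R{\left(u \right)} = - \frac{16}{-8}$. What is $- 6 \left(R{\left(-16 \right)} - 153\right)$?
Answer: $888$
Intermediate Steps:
$R{\left(u \right)} = 5$ ($R{\left(u \right)} = 7 - - \frac{16}{-8} = 7 - \left(-16\right) \left(- \frac{1}{8}\right) = 7 - 2 = 5$)
$- 6 \left(R{\left(-16 \right)} - 153\right) = - 6 \left(5 - 153\right) = \left(-6\right) \left(-148\right) = 888$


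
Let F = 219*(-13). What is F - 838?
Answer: -3685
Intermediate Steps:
F = -2847
F - 838 = -2847 - 838 = -3685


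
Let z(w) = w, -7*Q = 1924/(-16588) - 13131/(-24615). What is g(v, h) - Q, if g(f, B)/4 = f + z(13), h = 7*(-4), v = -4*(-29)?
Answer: 3151707806/6107255 ≈ 516.06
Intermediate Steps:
v = 116
Q = -364226/6107255 (Q = -(1924/(-16588) - 13131/(-24615))/7 = -(1924*(-1/16588) - 13131*(-1/24615))/7 = -(-37/319 + 1459/2735)/7 = -⅐*364226/872465 = -364226/6107255 ≈ -0.059638)
h = -28
g(f, B) = 52 + 4*f (g(f, B) = 4*(f + 13) = 4*(13 + f) = 52 + 4*f)
g(v, h) - Q = (52 + 4*116) - 1*(-364226/6107255) = (52 + 464) + 364226/6107255 = 516 + 364226/6107255 = 3151707806/6107255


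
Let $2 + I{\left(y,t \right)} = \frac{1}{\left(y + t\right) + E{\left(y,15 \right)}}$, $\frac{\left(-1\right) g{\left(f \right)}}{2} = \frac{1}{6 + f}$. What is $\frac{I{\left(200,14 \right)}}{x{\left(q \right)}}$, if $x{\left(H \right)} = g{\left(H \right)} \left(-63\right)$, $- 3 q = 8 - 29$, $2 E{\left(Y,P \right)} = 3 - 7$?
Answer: $- \frac{611}{2968} \approx -0.20586$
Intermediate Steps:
$E{\left(Y,P \right)} = -2$ ($E{\left(Y,P \right)} = \frac{3 - 7}{2} = \frac{1}{2} \left(-4\right) = -2$)
$q = 7$ ($q = - \frac{8 - 29}{3} = \left(- \frac{1}{3}\right) \left(-21\right) = 7$)
$g{\left(f \right)} = - \frac{2}{6 + f}$
$I{\left(y,t \right)} = -2 + \frac{1}{-2 + t + y}$ ($I{\left(y,t \right)} = -2 + \frac{1}{\left(y + t\right) - 2} = -2 + \frac{1}{\left(t + y\right) - 2} = -2 + \frac{1}{-2 + t + y}$)
$x{\left(H \right)} = \frac{126}{6 + H}$ ($x{\left(H \right)} = - \frac{2}{6 + H} \left(-63\right) = \frac{126}{6 + H}$)
$\frac{I{\left(200,14 \right)}}{x{\left(q \right)}} = \frac{\frac{1}{-2 + 14 + 200} \left(5 - 28 - 400\right)}{126 \frac{1}{6 + 7}} = \frac{\frac{1}{212} \left(5 - 28 - 400\right)}{126 \cdot \frac{1}{13}} = \frac{\frac{1}{212} \left(-423\right)}{126 \cdot \frac{1}{13}} = - \frac{423}{212 \cdot \frac{126}{13}} = \left(- \frac{423}{212}\right) \frac{13}{126} = - \frac{611}{2968}$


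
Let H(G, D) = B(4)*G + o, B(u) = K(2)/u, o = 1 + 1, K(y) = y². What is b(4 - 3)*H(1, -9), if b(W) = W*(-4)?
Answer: -12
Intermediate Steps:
o = 2
B(u) = 4/u (B(u) = 2²/u = 4/u)
b(W) = -4*W
H(G, D) = 2 + G (H(G, D) = (4/4)*G + 2 = (4*(¼))*G + 2 = 1*G + 2 = G + 2 = 2 + G)
b(4 - 3)*H(1, -9) = (-4*(4 - 3))*(2 + 1) = -4*1*3 = -4*3 = -12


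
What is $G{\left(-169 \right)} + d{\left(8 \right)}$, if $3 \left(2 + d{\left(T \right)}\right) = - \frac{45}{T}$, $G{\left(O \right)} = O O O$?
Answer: $- \frac{38614503}{8} \approx -4.8268 \cdot 10^{6}$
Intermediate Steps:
$G{\left(O \right)} = O^{3}$ ($G{\left(O \right)} = O^{2} O = O^{3}$)
$d{\left(T \right)} = -2 - \frac{15}{T}$ ($d{\left(T \right)} = -2 + \frac{\left(-45\right) \frac{1}{T}}{3} = -2 - \frac{15}{T}$)
$G{\left(-169 \right)} + d{\left(8 \right)} = \left(-169\right)^{3} - \left(2 + \frac{15}{8}\right) = -4826809 - \frac{31}{8} = - \frac{38614503}{8}$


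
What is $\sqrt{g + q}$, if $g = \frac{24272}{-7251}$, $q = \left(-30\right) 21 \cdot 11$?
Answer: $\frac{i \sqrt{364534613202}}{7251} \approx 83.267 i$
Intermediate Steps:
$q = -6930$ ($q = \left(-630\right) 11 = -6930$)
$g = - \frac{24272}{7251}$ ($g = 24272 \left(- \frac{1}{7251}\right) = - \frac{24272}{7251} \approx -3.3474$)
$\sqrt{g + q} = \sqrt{- \frac{24272}{7251} - 6930} = \sqrt{- \frac{50273702}{7251}} = \frac{i \sqrt{364534613202}}{7251}$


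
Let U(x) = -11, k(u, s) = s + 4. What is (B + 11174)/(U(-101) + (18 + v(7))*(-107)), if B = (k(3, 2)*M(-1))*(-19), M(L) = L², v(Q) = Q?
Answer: -70/17 ≈ -4.1176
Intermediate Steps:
k(u, s) = 4 + s
B = -114 (B = ((4 + 2)*(-1)²)*(-19) = (6*1)*(-19) = 6*(-19) = -114)
(B + 11174)/(U(-101) + (18 + v(7))*(-107)) = (-114 + 11174)/(-11 + (18 + 7)*(-107)) = 11060/(-11 + 25*(-107)) = 11060/(-11 - 2675) = 11060/(-2686) = 11060*(-1/2686) = -70/17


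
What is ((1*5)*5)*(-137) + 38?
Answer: -3387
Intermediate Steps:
((1*5)*5)*(-137) + 38 = (5*5)*(-137) + 38 = 25*(-137) + 38 = -3425 + 38 = -3387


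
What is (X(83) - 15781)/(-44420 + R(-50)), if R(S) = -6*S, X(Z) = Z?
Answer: 7849/22060 ≈ 0.35580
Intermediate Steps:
(X(83) - 15781)/(-44420 + R(-50)) = (83 - 15781)/(-44420 - 6*(-50)) = -15698/(-44420 + 300) = -15698/(-44120) = -15698*(-1/44120) = 7849/22060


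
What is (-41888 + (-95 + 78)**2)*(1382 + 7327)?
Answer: -362285691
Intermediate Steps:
(-41888 + (-95 + 78)**2)*(1382 + 7327) = (-41888 + (-17)**2)*8709 = (-41888 + 289)*8709 = -41599*8709 = -362285691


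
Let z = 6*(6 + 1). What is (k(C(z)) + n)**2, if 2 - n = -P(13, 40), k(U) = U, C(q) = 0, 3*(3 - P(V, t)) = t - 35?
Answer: 100/9 ≈ 11.111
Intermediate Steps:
z = 42 (z = 6*7 = 42)
P(V, t) = 44/3 - t/3 (P(V, t) = 3 - (t - 35)/3 = 3 - (-35 + t)/3 = 3 + (35/3 - t/3) = 44/3 - t/3)
n = 10/3 (n = 2 - (-1)*(44/3 - 1/3*40) = 2 - (-1)*(44/3 - 40/3) = 2 - (-1)*4/3 = 2 - 1*(-4/3) = 2 + 4/3 = 10/3 ≈ 3.3333)
(k(C(z)) + n)**2 = (0 + 10/3)**2 = (10/3)**2 = 100/9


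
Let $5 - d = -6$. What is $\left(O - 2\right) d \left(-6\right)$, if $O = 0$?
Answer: $132$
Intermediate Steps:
$d = 11$ ($d = 5 - -6 = 5 + 6 = 11$)
$\left(O - 2\right) d \left(-6\right) = \left(0 - 2\right) 11 \left(-6\right) = \left(-2\right) 11 \left(-6\right) = \left(-22\right) \left(-6\right) = 132$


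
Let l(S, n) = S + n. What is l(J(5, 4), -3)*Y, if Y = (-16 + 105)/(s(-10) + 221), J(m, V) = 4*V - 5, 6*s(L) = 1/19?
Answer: 81168/25195 ≈ 3.2216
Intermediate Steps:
s(L) = 1/114 (s(L) = (⅙)/19 = (⅙)*(1/19) = 1/114)
J(m, V) = -5 + 4*V
Y = 10146/25195 (Y = (-16 + 105)/(1/114 + 221) = 89/(25195/114) = 89*(114/25195) = 10146/25195 ≈ 0.40270)
l(J(5, 4), -3)*Y = ((-5 + 4*4) - 3)*(10146/25195) = ((-5 + 16) - 3)*(10146/25195) = (11 - 3)*(10146/25195) = 8*(10146/25195) = 81168/25195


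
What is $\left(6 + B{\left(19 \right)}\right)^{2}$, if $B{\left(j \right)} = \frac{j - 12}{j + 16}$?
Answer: $\frac{961}{25} \approx 38.44$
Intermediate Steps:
$B{\left(j \right)} = \frac{-12 + j}{16 + j}$
$\left(6 + B{\left(19 \right)}\right)^{2} = \left(6 + \frac{-12 + 19}{16 + 19}\right)^{2} = \left(6 + \frac{1}{35} \cdot 7\right)^{2} = \left(6 + \frac{1}{5}\right)^{2} = \left(\frac{31}{5}\right)^{2} = \frac{961}{25}$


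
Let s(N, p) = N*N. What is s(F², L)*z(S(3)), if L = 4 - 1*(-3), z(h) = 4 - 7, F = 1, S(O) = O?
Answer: -3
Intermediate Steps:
z(h) = -3
L = 7 (L = 4 + 3 = 7)
s(N, p) = N²
s(F², L)*z(S(3)) = (1²)²*(-3) = 1²*(-3) = 1*(-3) = -3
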